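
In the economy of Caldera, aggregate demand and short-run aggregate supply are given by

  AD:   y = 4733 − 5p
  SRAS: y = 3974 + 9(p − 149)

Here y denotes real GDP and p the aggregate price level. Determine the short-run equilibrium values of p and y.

Write SRAS as y = 3974 + 9p − 1341 = 2633 + 9p.
Set AD = SRAS: 4733 − 5p = 2633 + 9p, so 2100 = 14p and p = 150.
Then y = 4733 − 5·150 = 3983.

p = 150, y = 3983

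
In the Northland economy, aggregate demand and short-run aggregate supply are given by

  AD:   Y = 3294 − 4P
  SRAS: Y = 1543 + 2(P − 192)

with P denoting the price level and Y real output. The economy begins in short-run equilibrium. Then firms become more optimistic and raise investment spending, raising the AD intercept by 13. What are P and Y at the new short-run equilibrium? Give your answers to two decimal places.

P = 358.00, Y = 1875.00

This is a positive demand shock: AD shifts right.
New AD: Y = 3307 − 4P.
SRAS can be written Y = 1159 + 2P.
Set AD = SRAS: 3307 − 4P = 1159 + 2P, so 2148 = 6P and P = 358.00.
Substituting into AD, Y = 1875.00.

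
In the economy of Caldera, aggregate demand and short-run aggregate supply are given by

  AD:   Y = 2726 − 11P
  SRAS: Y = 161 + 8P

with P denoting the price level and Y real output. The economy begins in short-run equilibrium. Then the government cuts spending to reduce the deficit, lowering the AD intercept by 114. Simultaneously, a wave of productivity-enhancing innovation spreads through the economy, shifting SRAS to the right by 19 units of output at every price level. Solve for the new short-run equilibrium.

P = 128, Y = 1204

After both shocks: AD is Y = 2612 − 11P and SRAS is Y = 180 + 8P.
Setting them equal: 2432 = 19P, so P = 128.
Y = 2612 − 11·128 = 1204.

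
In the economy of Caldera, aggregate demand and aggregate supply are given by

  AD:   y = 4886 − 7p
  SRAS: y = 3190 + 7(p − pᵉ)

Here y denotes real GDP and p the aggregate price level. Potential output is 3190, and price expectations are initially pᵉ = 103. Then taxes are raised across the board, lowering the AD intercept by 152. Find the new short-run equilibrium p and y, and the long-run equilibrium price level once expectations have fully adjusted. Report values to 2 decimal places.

AD shifts left: new AD is y = 4734 − 7p. With pᵉ = 103, SRAS is y = 2469 + 7p.
Short run: 4734 − 7p = 2469 + 7p gives 2265 = 14p, so p = 161.79 and y = 4734 − 7p = 3601.50.
y = 3601.50 is above potential 3190; expectations adjust and SRAS shifts left until y = 3190.
Long run: on the new AD curve, 3190 = 4734 − 7p gives p = 220.57.

Short run: p = 161.79, y = 3601.50. Long run: p = 220.57.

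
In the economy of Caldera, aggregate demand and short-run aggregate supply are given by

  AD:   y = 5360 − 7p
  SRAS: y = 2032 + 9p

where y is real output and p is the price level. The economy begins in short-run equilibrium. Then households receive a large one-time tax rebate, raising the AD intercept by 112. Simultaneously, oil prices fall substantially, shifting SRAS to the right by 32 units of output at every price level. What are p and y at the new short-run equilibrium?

p = 213, y = 3981

After both shocks: AD is y = 5472 − 7p and SRAS is y = 2064 + 9p.
Setting them equal: 3408 = 16p, so p = 213.
y = 5472 − 7·213 = 3981.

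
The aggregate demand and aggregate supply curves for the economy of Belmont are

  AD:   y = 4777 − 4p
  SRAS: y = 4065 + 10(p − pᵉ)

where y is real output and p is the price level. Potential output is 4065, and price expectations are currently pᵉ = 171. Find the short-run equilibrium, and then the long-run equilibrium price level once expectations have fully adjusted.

Short run: with pᵉ = 171, SRAS is y = 2355 + 10p. Setting AD = SRAS gives 2422 = 14p, so p = 173 and y = 4777 − 4·173 = 4085.
Output 4085 is above potential 4065, so over time expected prices rise and SRAS shifts left until y returns to 4065.
Long run: y = 4065 on the AD curve gives 4065 = 4777 − 4p, so p = 178.

Short run: p = 173, y = 4085. Long run: p = 178.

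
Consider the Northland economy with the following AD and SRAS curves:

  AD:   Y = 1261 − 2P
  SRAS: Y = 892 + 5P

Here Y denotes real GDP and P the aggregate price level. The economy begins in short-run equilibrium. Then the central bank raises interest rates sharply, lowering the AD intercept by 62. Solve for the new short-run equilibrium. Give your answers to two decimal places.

This is a negative demand shock: AD shifts left.
New AD: Y = 1199 − 2P.
Set AD = SRAS: 1199 − 2P = 892 + 5P, so 307 = 7P and P = 43.86.
Substituting into AD, Y = 1111.29.

P = 43.86, Y = 1111.29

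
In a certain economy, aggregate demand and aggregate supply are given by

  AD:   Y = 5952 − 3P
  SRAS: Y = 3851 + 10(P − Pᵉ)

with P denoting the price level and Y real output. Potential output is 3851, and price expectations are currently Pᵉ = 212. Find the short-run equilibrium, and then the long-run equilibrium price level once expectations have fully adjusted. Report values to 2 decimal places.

Short run: with Pᵉ = 212, SRAS is Y = 1731 + 10P. Setting AD = SRAS gives 4221 = 13P, so P = 324.69 and Y = 5952 − 3P = 4977.92.
Output 4977.92 is above potential 3851, so over time expected prices rise and SRAS shifts left until Y returns to 3851.
Long run: Y = 3851 on the AD curve gives 3851 = 5952 − 3P, so P = 700.33.

Short run: P = 324.69, Y = 4977.92. Long run: P = 700.33.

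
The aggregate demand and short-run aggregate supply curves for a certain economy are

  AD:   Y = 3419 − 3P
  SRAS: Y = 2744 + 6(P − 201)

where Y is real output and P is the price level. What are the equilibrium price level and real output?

Write SRAS as Y = 2744 + 6P − 1206 = 1538 + 6P.
Set AD = SRAS: 3419 − 3P = 1538 + 6P, so 1881 = 9P and P = 209.
Then Y = 3419 − 3·209 = 2792.

P = 209, Y = 2792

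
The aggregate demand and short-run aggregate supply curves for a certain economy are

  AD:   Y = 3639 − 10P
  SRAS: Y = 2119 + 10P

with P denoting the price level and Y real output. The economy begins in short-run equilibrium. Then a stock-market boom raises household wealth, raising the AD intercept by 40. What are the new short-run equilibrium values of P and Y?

P = 78, Y = 2899

This is a positive demand shock: AD shifts right.
New AD: Y = 3679 − 10P.
Set AD = SRAS: 3679 − 10P = 2119 + 10P, so 1560 = 20P and P = 78.
Y = 3679 − 10·78 = 2899.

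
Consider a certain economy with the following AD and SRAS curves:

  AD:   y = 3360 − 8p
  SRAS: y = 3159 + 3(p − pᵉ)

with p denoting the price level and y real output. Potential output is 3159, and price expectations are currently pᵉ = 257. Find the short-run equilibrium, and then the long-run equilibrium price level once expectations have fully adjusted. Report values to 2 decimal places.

Short run: with pᵉ = 257, SRAS is y = 2388 + 3p. Setting AD = SRAS gives 972 = 11p, so p = 88.36 and y = 3360 − 8p = 2653.09.
Output 2653.09 is below potential 3159, so over time expected prices fall and SRAS shifts right until y returns to 3159.
Long run: y = 3159 on the AD curve gives 3159 = 3360 − 8p, so p = 25.13.

Short run: p = 88.36, y = 2653.09. Long run: p = 25.13.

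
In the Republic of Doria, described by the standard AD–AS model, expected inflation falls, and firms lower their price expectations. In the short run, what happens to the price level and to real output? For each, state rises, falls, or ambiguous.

This is a favourable supply shock: SRAS shifts right.
Moving along the downward-sloping AD curve, P falls and Y rises.

Price level: falls; output: rises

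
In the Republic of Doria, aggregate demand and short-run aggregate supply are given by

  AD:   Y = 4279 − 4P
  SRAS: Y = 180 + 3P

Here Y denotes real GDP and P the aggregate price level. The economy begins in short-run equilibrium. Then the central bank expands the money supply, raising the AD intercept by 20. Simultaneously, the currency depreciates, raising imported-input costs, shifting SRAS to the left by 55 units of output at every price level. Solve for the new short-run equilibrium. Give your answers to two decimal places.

After both shocks: AD is Y = 4299 − 4P and SRAS is Y = 125 + 3P.
Setting them equal: 4174 = 7P, so P = 596.29.
Substituting into AD, Y = 1913.86.

P = 596.29, Y = 1913.86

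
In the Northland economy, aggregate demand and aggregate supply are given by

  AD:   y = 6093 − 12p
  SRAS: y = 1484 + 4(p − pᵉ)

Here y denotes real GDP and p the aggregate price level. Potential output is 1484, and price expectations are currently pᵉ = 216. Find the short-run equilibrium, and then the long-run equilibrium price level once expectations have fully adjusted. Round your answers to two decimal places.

Short run: p = 342.06, y = 1988.25. Long run: p = 384.08.

Short run: with pᵉ = 216, SRAS is y = 620 + 4p. Setting AD = SRAS gives 5473 = 16p, so p = 342.06 and y = 6093 − 12p = 1988.25.
Output 1988.25 is above potential 1484, so over time expected prices rise and SRAS shifts left until y returns to 1484.
Long run: y = 1484 on the AD curve gives 1484 = 6093 − 12p, so p = 384.08.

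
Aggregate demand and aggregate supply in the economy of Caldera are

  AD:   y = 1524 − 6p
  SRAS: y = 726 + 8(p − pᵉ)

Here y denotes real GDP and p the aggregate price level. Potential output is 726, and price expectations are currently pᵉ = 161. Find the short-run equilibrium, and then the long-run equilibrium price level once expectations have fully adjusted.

Short run: p = 149, y = 630. Long run: p = 133.

Short run: with pᵉ = 161, SRAS is y = 8p − 562. Setting AD = SRAS gives 2086 = 14p, so p = 149 and y = 1524 − 6·149 = 630.
Output 630 is below potential 726, so over time expected prices fall and SRAS shifts right until y returns to 726.
Long run: y = 726 on the AD curve gives 726 = 1524 − 6p, so p = 133.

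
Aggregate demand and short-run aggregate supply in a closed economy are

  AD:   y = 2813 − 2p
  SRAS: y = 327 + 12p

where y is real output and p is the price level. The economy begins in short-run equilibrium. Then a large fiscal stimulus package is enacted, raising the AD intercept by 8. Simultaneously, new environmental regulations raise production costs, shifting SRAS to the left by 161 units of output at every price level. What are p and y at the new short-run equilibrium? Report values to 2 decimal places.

p = 189.64, y = 2441.71

After both shocks: AD is y = 2821 − 2p and SRAS is y = 166 + 12p.
Setting them equal: 2655 = 14p, so p = 189.64.
Substituting into AD, y = 2441.71.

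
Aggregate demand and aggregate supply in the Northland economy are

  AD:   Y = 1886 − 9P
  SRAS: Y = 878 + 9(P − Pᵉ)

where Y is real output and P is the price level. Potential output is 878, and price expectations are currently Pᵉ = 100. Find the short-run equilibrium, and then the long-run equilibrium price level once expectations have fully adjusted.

Short run: P = 106, Y = 932. Long run: P = 112.

Short run: with Pᵉ = 100, SRAS is Y = 9P − 22. Setting AD = SRAS gives 1908 = 18P, so P = 106 and Y = 1886 − 9·106 = 932.
Output 932 is above potential 878, so over time expected prices rise and SRAS shifts left until Y returns to 878.
Long run: Y = 878 on the AD curve gives 878 = 1886 − 9P, so P = 112.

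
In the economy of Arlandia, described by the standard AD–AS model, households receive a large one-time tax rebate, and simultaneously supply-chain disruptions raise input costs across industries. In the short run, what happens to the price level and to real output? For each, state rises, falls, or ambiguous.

Price level: rises; output: ambiguous

The first event is a positive demand shock: AD shifts right, which by itself pushes P up and Y up.
The second is an adverse supply shock: SRAS shifts left, which by itself pushes P up and Y down.
Both shocks push P up, so P rises. The two shocks push Y in opposite directions, so the effect on Y is ambiguous.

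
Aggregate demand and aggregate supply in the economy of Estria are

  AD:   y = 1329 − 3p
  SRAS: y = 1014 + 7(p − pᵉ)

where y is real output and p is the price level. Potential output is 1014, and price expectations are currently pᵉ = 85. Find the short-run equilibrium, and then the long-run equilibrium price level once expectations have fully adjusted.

Short run: p = 91, y = 1056. Long run: p = 105.

Short run: with pᵉ = 85, SRAS is y = 419 + 7p. Setting AD = SRAS gives 910 = 10p, so p = 91 and y = 1329 − 3·91 = 1056.
Output 1056 is above potential 1014, so over time expected prices rise and SRAS shifts left until y returns to 1014.
Long run: y = 1014 on the AD curve gives 1014 = 1329 − 3p, so p = 105.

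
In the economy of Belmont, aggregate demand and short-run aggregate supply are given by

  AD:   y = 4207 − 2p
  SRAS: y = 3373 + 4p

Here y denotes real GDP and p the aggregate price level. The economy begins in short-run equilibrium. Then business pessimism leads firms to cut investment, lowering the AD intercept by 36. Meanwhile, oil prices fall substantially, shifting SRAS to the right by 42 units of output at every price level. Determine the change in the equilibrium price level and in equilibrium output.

Δp = -13, Δy = -10

After both shocks: AD is y = 4171 − 2p and SRAS is y = 3415 + 4p.
Setting them equal: 756 = 6p, so p = 126.
y = 4171 − 2·126 = 3919.
Initially p = 139, y = 3929, so Δp = -13 and Δy = -10.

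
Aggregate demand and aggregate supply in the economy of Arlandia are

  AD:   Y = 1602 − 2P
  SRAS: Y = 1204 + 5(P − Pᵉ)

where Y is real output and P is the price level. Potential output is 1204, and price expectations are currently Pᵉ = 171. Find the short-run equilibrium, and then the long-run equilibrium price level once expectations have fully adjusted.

Short run: P = 179, Y = 1244. Long run: P = 199.

Short run: with Pᵉ = 171, SRAS is Y = 349 + 5P. Setting AD = SRAS gives 1253 = 7P, so P = 179 and Y = 1602 − 2·179 = 1244.
Output 1244 is above potential 1204, so over time expected prices rise and SRAS shifts left until Y returns to 1204.
Long run: Y = 1204 on the AD curve gives 1204 = 1602 − 2P, so P = 199.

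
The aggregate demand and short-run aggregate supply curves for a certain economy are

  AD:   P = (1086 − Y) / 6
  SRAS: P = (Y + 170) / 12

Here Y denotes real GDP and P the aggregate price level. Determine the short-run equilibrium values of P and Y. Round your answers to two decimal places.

Rearrange AD to Y = 1086 − 6P.
Rearrange SRAS to Y = 12P − 170.
Set AD = SRAS: 1086 − 6P = 12P − 170, so 1256 = 18P and P = 69.78.
Substituting into AD, Y = 1086 − 6P = 667.33.

P = 69.78, Y = 667.33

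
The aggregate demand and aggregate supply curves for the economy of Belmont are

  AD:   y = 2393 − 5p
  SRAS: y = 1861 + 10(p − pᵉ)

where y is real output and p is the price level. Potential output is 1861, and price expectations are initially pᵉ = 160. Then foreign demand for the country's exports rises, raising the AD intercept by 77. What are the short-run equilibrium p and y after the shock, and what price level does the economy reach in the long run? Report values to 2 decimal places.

AD shifts right: new AD is y = 2470 − 5p. With pᵉ = 160, SRAS is y = 261 + 10p.
Short run: 2470 − 5p = 261 + 10p gives 2209 = 15p, so p = 147.27 and y = 2470 − 5p = 1733.67.
y = 1733.67 is below potential 1861; expectations adjust and SRAS shifts right until y = 1861.
Long run: on the new AD curve, 1861 = 2470 − 5p gives p = 121.80.

Short run: p = 147.27, y = 1733.67. Long run: p = 121.80.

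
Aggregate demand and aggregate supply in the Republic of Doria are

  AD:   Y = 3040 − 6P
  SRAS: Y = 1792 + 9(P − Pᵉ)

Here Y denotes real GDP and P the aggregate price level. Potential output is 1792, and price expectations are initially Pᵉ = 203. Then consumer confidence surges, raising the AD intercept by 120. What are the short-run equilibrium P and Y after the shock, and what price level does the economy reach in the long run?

Short run: P = 213, Y = 1882. Long run: P = 228.

AD shifts right: new AD is Y = 3160 − 6P. With Pᵉ = 203, SRAS is Y = 9P − 35.
Short run: 3160 − 6P = 9P − 35 gives 3195 = 15P, so P = 213 and Y = 3160 − 6·213 = 1882.
Y = 1882 is above potential 1792; expectations adjust and SRAS shifts left until Y = 1792.
Long run: on the new AD curve, 1792 = 3160 − 6P gives P = 228.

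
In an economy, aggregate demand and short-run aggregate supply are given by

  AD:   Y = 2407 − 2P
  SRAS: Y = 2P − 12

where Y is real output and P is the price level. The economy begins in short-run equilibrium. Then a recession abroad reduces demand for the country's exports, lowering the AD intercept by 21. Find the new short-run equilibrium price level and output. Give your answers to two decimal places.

P = 599.50, Y = 1187.00

This is a negative demand shock: AD shifts left.
New AD: Y = 2386 − 2P.
Set AD = SRAS: 2386 − 2P = 2P − 12, so 2398 = 4P and P = 599.50.
Substituting into AD, Y = 1187.00.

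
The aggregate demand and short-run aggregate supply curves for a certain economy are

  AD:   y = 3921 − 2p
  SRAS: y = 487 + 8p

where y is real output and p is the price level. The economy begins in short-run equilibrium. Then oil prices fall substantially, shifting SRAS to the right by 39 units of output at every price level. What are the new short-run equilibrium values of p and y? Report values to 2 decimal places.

p = 339.50, y = 3242.00

This is a positive supply shock: SRAS shifts right.
New SRAS: y = 526 + 8p.
Set AD = SRAS: 3921 − 2p = 526 + 8p, so 3395 = 10p and p = 339.50.
Substituting into AD, y = 3242.00.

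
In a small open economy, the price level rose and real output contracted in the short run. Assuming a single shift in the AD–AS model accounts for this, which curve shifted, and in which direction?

SRAS shifted left

P rose and Y fell. An AD shift moves P and Y in the same direction; an SRAS shift moves them in opposite directions.
Here P and Y moved in opposite directions, so the SRAS curve shifted.
Since Y fell, SRAS shifted left.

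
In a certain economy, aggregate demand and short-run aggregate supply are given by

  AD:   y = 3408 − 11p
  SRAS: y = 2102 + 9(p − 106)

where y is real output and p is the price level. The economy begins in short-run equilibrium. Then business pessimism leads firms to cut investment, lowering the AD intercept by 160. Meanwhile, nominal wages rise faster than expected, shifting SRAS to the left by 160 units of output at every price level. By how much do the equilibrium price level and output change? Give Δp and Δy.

After both shocks: AD is y = 3248 − 11p and SRAS is y = 988 + 9p.
Setting them equal: 2260 = 20p, so p = 113.
y = 3248 − 11·113 = 2005.
Initially p = 113, y = 2165, so Δp = +0 and Δy = -160.

Δp = +0, Δy = -160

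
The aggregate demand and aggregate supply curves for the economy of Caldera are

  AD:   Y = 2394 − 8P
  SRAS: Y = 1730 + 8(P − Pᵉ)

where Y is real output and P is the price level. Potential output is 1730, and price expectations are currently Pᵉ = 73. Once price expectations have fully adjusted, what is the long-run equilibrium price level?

Long-run P = 83

Short run: with Pᵉ = 73, SRAS is Y = 1146 + 8P. Setting AD = SRAS gives 1248 = 16P, so P = 78 and Y = 2394 − 8·78 = 1770.
Output 1770 is above potential 1730, so over time expected prices rise and SRAS shifts left until Y returns to 1730.
Long run: Y = 1730 on the AD curve gives 1730 = 2394 − 8P, so P = 83.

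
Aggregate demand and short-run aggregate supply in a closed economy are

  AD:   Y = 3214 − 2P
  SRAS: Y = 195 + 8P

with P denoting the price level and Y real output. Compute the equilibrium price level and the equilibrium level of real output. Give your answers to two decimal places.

Set AD = SRAS: 3214 − 2P = 195 + 8P, so 3019 = 10P and P = 301.90.
Substituting into AD, Y = 3214 − 2P = 2610.20.

P = 301.90, Y = 2610.20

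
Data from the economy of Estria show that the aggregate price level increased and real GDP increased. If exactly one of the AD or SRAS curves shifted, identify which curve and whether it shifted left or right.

P rose and Y rose. An AD shift moves P and Y in the same direction; an SRAS shift moves them in opposite directions.
Here P and Y moved in the same direction, so the AD curve shifted.
Since Y rose, AD shifted right.

AD shifted right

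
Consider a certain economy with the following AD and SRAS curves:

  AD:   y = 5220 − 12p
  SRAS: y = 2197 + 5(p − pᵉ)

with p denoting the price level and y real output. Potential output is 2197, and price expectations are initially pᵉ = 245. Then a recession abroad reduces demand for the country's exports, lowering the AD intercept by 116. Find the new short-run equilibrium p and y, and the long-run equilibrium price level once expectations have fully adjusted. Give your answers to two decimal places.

Short run: p = 243.06, y = 2187.29. Long run: p = 242.25.

AD shifts left: new AD is y = 5104 − 12p. With pᵉ = 245, SRAS is y = 972 + 5p.
Short run: 5104 − 12p = 972 + 5p gives 4132 = 17p, so p = 243.06 and y = 5104 − 12p = 2187.29.
y = 2187.29 is below potential 2197; expectations adjust and SRAS shifts right until y = 2197.
Long run: on the new AD curve, 2197 = 5104 − 12p gives p = 242.25.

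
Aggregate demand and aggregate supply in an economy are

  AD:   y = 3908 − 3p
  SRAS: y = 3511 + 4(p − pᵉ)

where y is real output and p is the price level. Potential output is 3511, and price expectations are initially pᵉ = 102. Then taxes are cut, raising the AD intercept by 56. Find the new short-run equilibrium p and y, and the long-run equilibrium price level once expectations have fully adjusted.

AD shifts right: new AD is y = 3964 − 3p. With pᵉ = 102, SRAS is y = 3103 + 4p.
Short run: 3964 − 3p = 3103 + 4p gives 861 = 7p, so p = 123 and y = 3964 − 3·123 = 3595.
y = 3595 is above potential 3511; expectations adjust and SRAS shifts left until y = 3511.
Long run: on the new AD curve, 3511 = 3964 − 3p gives p = 151.

Short run: p = 123, y = 3595. Long run: p = 151.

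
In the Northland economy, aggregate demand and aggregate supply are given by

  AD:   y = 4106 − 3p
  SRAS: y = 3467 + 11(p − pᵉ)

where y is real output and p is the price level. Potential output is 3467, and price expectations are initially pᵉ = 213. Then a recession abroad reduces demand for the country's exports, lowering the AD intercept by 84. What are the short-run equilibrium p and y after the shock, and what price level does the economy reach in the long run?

Short run: p = 207, y = 3401. Long run: p = 185.

AD shifts left: new AD is y = 4022 − 3p. With pᵉ = 213, SRAS is y = 1124 + 11p.
Short run: 4022 − 3p = 1124 + 11p gives 2898 = 14p, so p = 207 and y = 4022 − 3·207 = 3401.
y = 3401 is below potential 3467; expectations adjust and SRAS shifts right until y = 3467.
Long run: on the new AD curve, 3467 = 4022 − 3p gives p = 185.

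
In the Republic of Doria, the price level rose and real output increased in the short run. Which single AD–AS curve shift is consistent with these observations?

AD shifted right

P rose and Y rose. An AD shift moves P and Y in the same direction; an SRAS shift moves them in opposite directions.
Here P and Y moved in the same direction, so the AD curve shifted.
Since Y rose, AD shifted right.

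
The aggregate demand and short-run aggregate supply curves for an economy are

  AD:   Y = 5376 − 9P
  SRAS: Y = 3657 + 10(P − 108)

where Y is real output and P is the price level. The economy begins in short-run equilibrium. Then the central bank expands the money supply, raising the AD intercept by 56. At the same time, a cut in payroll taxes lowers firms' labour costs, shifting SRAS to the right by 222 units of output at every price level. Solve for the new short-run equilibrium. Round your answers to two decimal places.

P = 138.58, Y = 4184.79

After both shocks: AD is Y = 5432 − 9P and SRAS is Y = 2799 + 10P.
Setting them equal: 2633 = 19P, so P = 138.58.
Substituting into AD, Y = 4184.79.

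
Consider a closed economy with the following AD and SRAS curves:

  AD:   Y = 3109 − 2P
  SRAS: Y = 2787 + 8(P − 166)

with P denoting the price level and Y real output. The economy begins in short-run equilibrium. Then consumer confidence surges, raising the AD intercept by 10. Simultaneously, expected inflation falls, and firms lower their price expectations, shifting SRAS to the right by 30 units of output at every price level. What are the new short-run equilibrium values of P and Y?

P = 163, Y = 2793

After both shocks: AD is Y = 3119 − 2P and SRAS is Y = 1489 + 8P.
Setting them equal: 1630 = 10P, so P = 163.
Y = 3119 − 2·163 = 2793.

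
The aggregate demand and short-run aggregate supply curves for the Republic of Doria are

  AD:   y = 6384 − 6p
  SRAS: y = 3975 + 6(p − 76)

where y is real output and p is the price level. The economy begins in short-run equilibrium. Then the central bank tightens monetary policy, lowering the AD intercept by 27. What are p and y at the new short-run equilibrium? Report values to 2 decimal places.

This is a negative demand shock: AD shifts left.
New AD: y = 6357 − 6p.
SRAS can be written y = 3519 + 6p.
Set AD = SRAS: 6357 − 6p = 3519 + 6p, so 2838 = 12p and p = 236.50.
Substituting into AD, y = 4938.00.

p = 236.50, y = 4938.00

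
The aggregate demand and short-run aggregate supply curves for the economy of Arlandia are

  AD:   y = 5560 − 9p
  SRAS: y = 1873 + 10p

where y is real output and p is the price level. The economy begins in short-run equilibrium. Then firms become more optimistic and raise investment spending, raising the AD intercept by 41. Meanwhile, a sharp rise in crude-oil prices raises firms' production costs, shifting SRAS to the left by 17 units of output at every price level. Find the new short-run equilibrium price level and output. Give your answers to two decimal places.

p = 197.11, y = 3827.05

After both shocks: AD is y = 5601 − 9p and SRAS is y = 1856 + 10p.
Setting them equal: 3745 = 19p, so p = 197.11.
Substituting into AD, y = 3827.05.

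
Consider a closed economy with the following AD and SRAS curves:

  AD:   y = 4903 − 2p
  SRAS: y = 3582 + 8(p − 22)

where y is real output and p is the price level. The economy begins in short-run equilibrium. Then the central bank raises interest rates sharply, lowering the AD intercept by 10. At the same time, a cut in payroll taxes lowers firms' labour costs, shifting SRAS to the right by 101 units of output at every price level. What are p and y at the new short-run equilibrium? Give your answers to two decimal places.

After both shocks: AD is y = 4893 − 2p and SRAS is y = 3507 + 8p.
Setting them equal: 1386 = 10p, so p = 138.60.
Substituting into AD, y = 4615.80.

p = 138.60, y = 4615.80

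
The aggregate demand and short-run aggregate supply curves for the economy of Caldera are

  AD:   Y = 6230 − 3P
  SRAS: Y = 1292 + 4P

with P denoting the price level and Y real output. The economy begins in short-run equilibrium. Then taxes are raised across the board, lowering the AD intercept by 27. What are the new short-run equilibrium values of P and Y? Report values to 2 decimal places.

This is a negative demand shock: AD shifts left.
New AD: Y = 6203 − 3P.
Set AD = SRAS: 6203 − 3P = 1292 + 4P, so 4911 = 7P and P = 701.57.
Substituting into AD, Y = 4098.29.

P = 701.57, Y = 4098.29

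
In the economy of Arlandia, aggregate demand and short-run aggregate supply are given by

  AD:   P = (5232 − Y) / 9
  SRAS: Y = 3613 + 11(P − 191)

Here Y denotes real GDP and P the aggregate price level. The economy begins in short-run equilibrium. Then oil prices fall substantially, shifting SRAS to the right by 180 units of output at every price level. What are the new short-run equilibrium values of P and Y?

P = 177, Y = 3639

This is a positive supply shock: SRAS shifts right.
New SRAS: Y = 1692 + 11P.
Set AD = SRAS: 5232 − 9P = 1692 + 11P, so 3540 = 20P and P = 177.
Y = 5232 − 9·177 = 3639.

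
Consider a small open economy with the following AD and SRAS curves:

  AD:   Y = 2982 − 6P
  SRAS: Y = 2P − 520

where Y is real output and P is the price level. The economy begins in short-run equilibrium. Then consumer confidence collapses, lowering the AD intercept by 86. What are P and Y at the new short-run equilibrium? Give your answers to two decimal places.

This is a negative demand shock: AD shifts left.
New AD: Y = 2896 − 6P.
Set AD = SRAS: 2896 − 6P = 2P − 520, so 3416 = 8P and P = 427.00.
Substituting into AD, Y = 334.00.

P = 427.00, Y = 334.00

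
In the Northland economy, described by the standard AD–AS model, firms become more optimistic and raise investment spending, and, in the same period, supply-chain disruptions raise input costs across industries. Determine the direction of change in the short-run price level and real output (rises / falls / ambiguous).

The first event is a positive demand shock: AD shifts right, which by itself pushes P up and Y up.
The second is an adverse supply shock: SRAS shifts left, which by itself pushes P up and Y down.
Both shocks push P up, so P rises. The two shocks push Y in opposite directions, so the effect on Y is ambiguous.

Price level: rises; output: ambiguous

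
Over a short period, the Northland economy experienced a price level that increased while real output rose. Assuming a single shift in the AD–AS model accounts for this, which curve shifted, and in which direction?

P rose and Y rose. An AD shift moves P and Y in the same direction; an SRAS shift moves them in opposite directions.
Here P and Y moved in the same direction, so the AD curve shifted.
Since Y rose, AD shifted right.

AD shifted right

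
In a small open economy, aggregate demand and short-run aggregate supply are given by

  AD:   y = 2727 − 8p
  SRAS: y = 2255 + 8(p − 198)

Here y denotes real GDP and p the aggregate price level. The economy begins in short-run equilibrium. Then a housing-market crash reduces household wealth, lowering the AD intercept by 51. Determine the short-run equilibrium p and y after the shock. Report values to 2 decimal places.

This is a negative demand shock: AD shifts left.
New AD: y = 2676 − 8p.
SRAS can be written y = 671 + 8p.
Set AD = SRAS: 2676 − 8p = 671 + 8p, so 2005 = 16p and p = 125.31.
Substituting into AD, y = 1673.50.

p = 125.31, y = 1673.50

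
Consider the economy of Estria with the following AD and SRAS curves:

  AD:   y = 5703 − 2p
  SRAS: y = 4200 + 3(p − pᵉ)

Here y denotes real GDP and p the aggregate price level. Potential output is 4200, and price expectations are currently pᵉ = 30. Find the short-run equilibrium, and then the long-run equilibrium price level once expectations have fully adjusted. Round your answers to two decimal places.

Short run: with pᵉ = 30, SRAS is y = 4110 + 3p. Setting AD = SRAS gives 1593 = 5p, so p = 318.60 and y = 5703 − 2p = 5065.80.
Output 5065.80 is above potential 4200, so over time expected prices rise and SRAS shifts left until y returns to 4200.
Long run: y = 4200 on the AD curve gives 4200 = 5703 − 2p, so p = 751.50.

Short run: p = 318.60, y = 5065.80. Long run: p = 751.50.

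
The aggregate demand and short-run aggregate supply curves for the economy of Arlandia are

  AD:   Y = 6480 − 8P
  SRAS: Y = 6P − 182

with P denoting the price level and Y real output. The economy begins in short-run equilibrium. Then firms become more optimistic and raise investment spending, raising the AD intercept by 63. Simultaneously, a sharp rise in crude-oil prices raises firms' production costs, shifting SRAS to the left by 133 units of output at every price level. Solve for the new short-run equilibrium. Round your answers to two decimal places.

P = 489.86, Y = 2624.14

After both shocks: AD is Y = 6543 − 8P and SRAS is Y = 6P − 315.
Setting them equal: 6858 = 14P, so P = 489.86.
Substituting into AD, Y = 2624.14.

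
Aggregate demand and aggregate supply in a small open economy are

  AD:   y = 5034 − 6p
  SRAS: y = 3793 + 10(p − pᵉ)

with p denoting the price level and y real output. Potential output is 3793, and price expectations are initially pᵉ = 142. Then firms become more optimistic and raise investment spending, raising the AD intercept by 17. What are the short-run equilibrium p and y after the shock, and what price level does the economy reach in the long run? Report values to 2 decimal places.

AD shifts right: new AD is y = 5051 − 6p. With pᵉ = 142, SRAS is y = 2373 + 10p.
Short run: 5051 − 6p = 2373 + 10p gives 2678 = 16p, so p = 167.38 and y = 5051 − 6p = 4046.75.
y = 4046.75 is above potential 3793; expectations adjust and SRAS shifts left until y = 3793.
Long run: on the new AD curve, 3793 = 5051 − 6p gives p = 209.67.

Short run: p = 167.38, y = 4046.75. Long run: p = 209.67.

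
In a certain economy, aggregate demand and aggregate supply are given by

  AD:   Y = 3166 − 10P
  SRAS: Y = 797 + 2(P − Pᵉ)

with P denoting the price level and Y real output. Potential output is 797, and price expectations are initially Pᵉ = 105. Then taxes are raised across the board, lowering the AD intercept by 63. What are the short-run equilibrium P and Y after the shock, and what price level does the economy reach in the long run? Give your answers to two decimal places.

Short run: P = 209.67, Y = 1006.33. Long run: P = 230.60.

AD shifts left: new AD is Y = 3103 − 10P. With Pᵉ = 105, SRAS is Y = 587 + 2P.
Short run: 3103 − 10P = 587 + 2P gives 2516 = 12P, so P = 209.67 and Y = 3103 − 10P = 1006.33.
Y = 1006.33 is above potential 797; expectations adjust and SRAS shifts left until Y = 797.
Long run: on the new AD curve, 797 = 3103 − 10P gives P = 230.60.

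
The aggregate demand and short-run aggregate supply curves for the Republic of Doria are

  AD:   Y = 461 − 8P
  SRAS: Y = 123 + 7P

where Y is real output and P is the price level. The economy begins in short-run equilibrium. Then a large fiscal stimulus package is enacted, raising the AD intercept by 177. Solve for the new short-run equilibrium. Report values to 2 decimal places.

P = 34.33, Y = 363.33

This is a positive demand shock: AD shifts right.
New AD: Y = 638 − 8P.
Set AD = SRAS: 638 − 8P = 123 + 7P, so 515 = 15P and P = 34.33.
Substituting into AD, Y = 363.33.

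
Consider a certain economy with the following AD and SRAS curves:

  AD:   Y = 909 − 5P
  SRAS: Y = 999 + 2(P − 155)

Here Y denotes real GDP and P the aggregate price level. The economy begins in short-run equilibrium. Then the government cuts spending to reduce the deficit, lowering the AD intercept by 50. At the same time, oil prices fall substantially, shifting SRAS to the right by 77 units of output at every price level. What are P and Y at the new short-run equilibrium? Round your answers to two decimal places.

After both shocks: AD is Y = 859 − 5P and SRAS is Y = 766 + 2P.
Setting them equal: 93 = 7P, so P = 13.29.
Substituting into AD, Y = 792.57.

P = 13.29, Y = 792.57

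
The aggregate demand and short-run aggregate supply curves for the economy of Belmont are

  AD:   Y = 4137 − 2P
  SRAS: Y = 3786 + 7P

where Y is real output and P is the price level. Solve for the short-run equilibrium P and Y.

P = 39, Y = 4059

Set AD = SRAS: 4137 − 2P = 3786 + 7P, so 351 = 9P and P = 39.
Then Y = 4137 − 2·39 = 4059.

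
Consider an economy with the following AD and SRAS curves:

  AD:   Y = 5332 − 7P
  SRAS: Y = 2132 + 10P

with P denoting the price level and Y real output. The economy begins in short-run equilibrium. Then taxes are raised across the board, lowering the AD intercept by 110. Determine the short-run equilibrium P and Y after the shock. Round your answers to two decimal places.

This is a negative demand shock: AD shifts left.
New AD: Y = 5222 − 7P.
Set AD = SRAS: 5222 − 7P = 2132 + 10P, so 3090 = 17P and P = 181.76.
Substituting into AD, Y = 3949.65.

P = 181.76, Y = 3949.65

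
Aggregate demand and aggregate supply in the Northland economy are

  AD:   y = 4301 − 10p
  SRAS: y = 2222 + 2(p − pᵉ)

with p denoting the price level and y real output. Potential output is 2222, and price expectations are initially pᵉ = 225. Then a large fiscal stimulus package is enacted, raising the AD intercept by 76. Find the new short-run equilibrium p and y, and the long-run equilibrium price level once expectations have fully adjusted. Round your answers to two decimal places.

Short run: p = 217.08, y = 2206.17. Long run: p = 215.50.

AD shifts right: new AD is y = 4377 − 10p. With pᵉ = 225, SRAS is y = 1772 + 2p.
Short run: 4377 − 10p = 1772 + 2p gives 2605 = 12p, so p = 217.08 and y = 4377 − 10p = 2206.17.
y = 2206.17 is below potential 2222; expectations adjust and SRAS shifts right until y = 2222.
Long run: on the new AD curve, 2222 = 4377 − 10p gives p = 215.50.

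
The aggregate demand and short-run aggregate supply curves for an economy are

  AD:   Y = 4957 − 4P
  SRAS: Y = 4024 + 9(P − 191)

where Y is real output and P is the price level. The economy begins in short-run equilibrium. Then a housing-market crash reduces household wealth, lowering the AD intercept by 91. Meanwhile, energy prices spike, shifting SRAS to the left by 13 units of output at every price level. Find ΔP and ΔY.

After both shocks: AD is Y = 4866 − 4P and SRAS is Y = 2292 + 9P.
Setting them equal: 2574 = 13P, so P = 198.
Y = 4866 − 4·198 = 4074.
Initially P = 204, Y = 4141, so ΔP = -6 and ΔY = -67.

ΔP = -6, ΔY = -67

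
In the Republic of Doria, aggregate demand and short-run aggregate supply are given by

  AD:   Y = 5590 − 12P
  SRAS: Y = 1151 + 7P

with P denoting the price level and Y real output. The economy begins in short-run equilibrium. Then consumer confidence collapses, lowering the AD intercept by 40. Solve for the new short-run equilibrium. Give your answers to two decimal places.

This is a negative demand shock: AD shifts left.
New AD: Y = 5550 − 12P.
Set AD = SRAS: 5550 − 12P = 1151 + 7P, so 4399 = 19P and P = 231.53.
Substituting into AD, Y = 2771.68.

P = 231.53, Y = 2771.68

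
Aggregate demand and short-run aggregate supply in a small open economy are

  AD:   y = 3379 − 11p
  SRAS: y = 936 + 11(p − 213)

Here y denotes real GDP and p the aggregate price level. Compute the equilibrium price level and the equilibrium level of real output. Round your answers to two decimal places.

p = 217.55, y = 986.00

Write SRAS as y = 936 + 11p − 2343 = 11p − 1407.
Set AD = SRAS: 3379 − 11p = 11p − 1407, so 4786 = 22p and p = 217.55.
Substituting into AD, y = 3379 − 11p = 986.00.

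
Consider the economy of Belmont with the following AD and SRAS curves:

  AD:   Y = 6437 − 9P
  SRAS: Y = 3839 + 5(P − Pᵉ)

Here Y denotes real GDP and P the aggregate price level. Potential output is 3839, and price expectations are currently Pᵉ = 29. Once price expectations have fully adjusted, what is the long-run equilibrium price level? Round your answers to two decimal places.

Short run: with Pᵉ = 29, SRAS is Y = 3694 + 5P. Setting AD = SRAS gives 2743 = 14P, so P = 195.93 and Y = 6437 − 9P = 4673.64.
Output 4673.64 is above potential 3839, so over time expected prices rise and SRAS shifts left until Y returns to 3839.
Long run: Y = 3839 on the AD curve gives 3839 = 6437 − 9P, so P = 288.67.

Long-run P = 288.67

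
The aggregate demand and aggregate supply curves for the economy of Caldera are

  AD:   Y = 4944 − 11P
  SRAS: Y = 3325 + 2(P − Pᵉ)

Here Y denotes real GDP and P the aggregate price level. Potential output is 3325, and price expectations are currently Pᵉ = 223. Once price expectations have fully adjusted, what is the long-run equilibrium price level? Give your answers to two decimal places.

Long-run P = 147.18

Short run: with Pᵉ = 223, SRAS is Y = 2879 + 2P. Setting AD = SRAS gives 2065 = 13P, so P = 158.85 and Y = 4944 − 11P = 3196.69.
Output 3196.69 is below potential 3325, so over time expected prices fall and SRAS shifts right until Y returns to 3325.
Long run: Y = 3325 on the AD curve gives 3325 = 4944 − 11P, so P = 147.18.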